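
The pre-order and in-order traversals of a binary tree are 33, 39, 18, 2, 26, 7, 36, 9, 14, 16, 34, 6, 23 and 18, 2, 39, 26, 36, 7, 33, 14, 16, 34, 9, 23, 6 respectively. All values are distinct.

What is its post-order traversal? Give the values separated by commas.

2, 18, 36, 7, 26, 39, 34, 16, 14, 23, 6, 9, 33

The first element of pre-order is the root; it splits in-order into left and right subtrees.
Root 33: left subtree has 6 nodes {18, 2, 39, 26, 36, 7}, right has 6 {14, 16, 34, 9, 23, 6}.
  Root 39: left subtree has 2 nodes {18, 2}, right has 3 {26, 36, 7}.
    Root 18: left subtree has 0 nodes { }, right has 1 {2}.
    Root 26: left subtree has 0 nodes { }, right has 2 {36, 7}.
      Root 7: left subtree has 1 node {36}, right has 0 { }.
  Root 9: left subtree has 3 nodes {14, 16, 34}, right has 2 {23, 6}.
    Root 14: left subtree has 0 nodes { }, right has 2 {16, 34}.
      Root 16: left subtree has 0 nodes { }, right has 1 {34}.
    Root 6: left subtree has 1 node {23}, right has 0 { }.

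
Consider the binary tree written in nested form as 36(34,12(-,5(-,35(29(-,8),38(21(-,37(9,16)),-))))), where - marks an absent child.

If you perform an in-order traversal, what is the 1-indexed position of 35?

In-order visits the left subtree, then the node, then the right subtree.
At 36: go left to 34.
  34 is a leaf — visit 34.
Visit 36.
At 36: go right to 12.
  At 12: no left child.
  Visit 12.
  At 12: go right to 5.
    At 5: no left child.
    Visit 5.
    At 5: go right to 35.
      At 35: go left to 29.
        At 29: no left child.
        Visit 29.
        At 29: go right to 8.
          8 is a leaf — visit 8.
      Visit 35.
      At 35: go right to 38.
        At 38: go left to 21.
          At 21: no left child.
          Visit 21.
          At 21: go right to 37.
            At 37: go left to 9.
              9 is a leaf — visit 9.
            Visit 37.
            At 37: go right to 16.
              16 is a leaf — visit 16.
        Visit 38.
        At 38: no right child.
Full in-order sequence: 34, 36, 12, 5, 29, 8, 35, 21, 9, 37, 16, 38.

7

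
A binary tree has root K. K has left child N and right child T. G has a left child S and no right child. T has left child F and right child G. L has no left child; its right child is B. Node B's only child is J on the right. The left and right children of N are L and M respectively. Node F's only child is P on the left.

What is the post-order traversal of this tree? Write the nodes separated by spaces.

Post-order visits the left subtree, then the right subtree, then the node.
At K: go left to N.
  At N: go left to L.
    At L: no left child.
    At L: go right to B.
      At B: no left child.
      At B: go right to J.
        J is a leaf — visit J.
      Visit B.
    Visit L.
  At N: go right to M.
    M is a leaf — visit M.
  Visit N.
At K: go right to T.
  At T: go left to F.
    At F: go left to P.
      P is a leaf — visit P.
    At F: no right child.
    Visit F.
  At T: go right to G.
    At G: go left to S.
      S is a leaf — visit S.
    At G: no right child.
    Visit G.
  Visit T.
Visit K.

J B L M N P F S G T K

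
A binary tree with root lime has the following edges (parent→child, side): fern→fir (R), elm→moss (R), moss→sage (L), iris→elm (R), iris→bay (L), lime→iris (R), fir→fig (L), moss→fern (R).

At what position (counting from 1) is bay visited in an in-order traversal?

In-order visits the left subtree, then the node, then the right subtree.
At lime: no left child.
Visit lime.
At lime: go right to iris.
  At iris: go left to bay.
    bay is a leaf — visit bay.
  Visit iris.
  At iris: go right to elm.
    At elm: no left child.
    Visit elm.
    At elm: go right to moss.
      At moss: go left to sage.
        sage is a leaf — visit sage.
      Visit moss.
      At moss: go right to fern.
        At fern: no left child.
        Visit fern.
        At fern: go right to fir.
          At fir: go left to fig.
            fig is a leaf — visit fig.
          Visit fir.
          At fir: no right child.
Full in-order sequence: lime, bay, iris, elm, sage, moss, fern, fig, fir.

2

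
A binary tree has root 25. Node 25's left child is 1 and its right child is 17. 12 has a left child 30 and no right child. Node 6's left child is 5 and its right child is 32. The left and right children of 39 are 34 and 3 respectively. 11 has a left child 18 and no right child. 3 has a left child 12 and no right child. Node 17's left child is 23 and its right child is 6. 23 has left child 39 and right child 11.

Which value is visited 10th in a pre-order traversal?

11

Pre-order visits the node, then its left subtree, then its right subtree.
Visit 25.
At 25: go left to 1.
  1 is a leaf — visit 1.
At 25: go right to 17.
  Visit 17.
  At 17: go left to 23.
    Visit 23.
    At 23: go left to 39.
      Visit 39.
      At 39: go left to 34.
        34 is a leaf — visit 34.
      At 39: go right to 3.
        Visit 3.
        At 3: go left to 12.
          Visit 12.
          At 12: go left to 30.
            30 is a leaf — visit 30.
          At 12: no right child.
        At 3: no right child.
    At 23: go right to 11.
      Visit 11.
      At 11: go left to 18.
        18 is a leaf — visit 18.
      At 11: no right child.
  At 17: go right to 6.
    Visit 6.
    At 6: go left to 5.
      5 is a leaf — visit 5.
    At 6: go right to 32.
      32 is a leaf — visit 32.
Full pre-order sequence: 25, 1, 17, 23, 39, 34, 3, 12, 30, 11, 18, 6, 5, 32.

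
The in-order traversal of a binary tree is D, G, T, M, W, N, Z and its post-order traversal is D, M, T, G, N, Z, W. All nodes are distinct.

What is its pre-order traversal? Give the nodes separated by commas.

The last element of post-order is the root; it splits in-order into left and right subtrees.
Root W: left subtree has 4 nodes {D, G, T, M}, right has 2 {N, Z}.
  Root G: left subtree has 1 node {D}, right has 2 {T, M}.
    Root T: left subtree has 0 nodes { }, right has 1 {M}.
  Root Z: left subtree has 1 node {N}, right has 0 { }.

W, G, D, T, M, Z, N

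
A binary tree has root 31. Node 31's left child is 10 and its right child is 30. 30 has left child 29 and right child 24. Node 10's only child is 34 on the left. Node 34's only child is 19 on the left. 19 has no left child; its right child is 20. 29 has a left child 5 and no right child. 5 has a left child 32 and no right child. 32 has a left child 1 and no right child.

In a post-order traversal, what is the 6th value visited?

Post-order visits the left subtree, then the right subtree, then the node.
At 31: go left to 10.
  At 10: go left to 34.
    At 34: go left to 19.
      At 19: no left child.
      At 19: go right to 20.
        20 is a leaf — visit 20.
      Visit 19.
    At 34: no right child.
    Visit 34.
  At 10: no right child.
  Visit 10.
At 31: go right to 30.
  At 30: go left to 29.
    At 29: go left to 5.
      At 5: go left to 32.
        At 32: go left to 1.
          1 is a leaf — visit 1.
        At 32: no right child.
        Visit 32.
      At 5: no right child.
      Visit 5.
    At 29: no right child.
    Visit 29.
  At 30: go right to 24.
    24 is a leaf — visit 24.
  Visit 30.
Visit 31.
Full post-order sequence: 20, 19, 34, 10, 1, 32, 5, 29, 24, 30, 31.

32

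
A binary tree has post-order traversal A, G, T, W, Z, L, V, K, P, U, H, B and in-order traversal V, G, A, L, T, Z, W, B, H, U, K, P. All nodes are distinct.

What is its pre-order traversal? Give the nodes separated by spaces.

B V L G A Z T W H U P K

The last element of post-order is the root; it splits in-order into left and right subtrees.
Root B: left subtree has 7 nodes {V, G, A, L, T, Z, W}, right has 4 {H, U, K, P}.
  Root V: left subtree has 0 nodes { }, right has 6 {G, A, L, T, Z, W}.
    Root L: left subtree has 2 nodes {G, A}, right has 3 {T, Z, W}.
      Root G: left subtree has 0 nodes { }, right has 1 {A}.
      Root Z: left subtree has 1 node {T}, right has 1 {W}.
  Root H: left subtree has 0 nodes { }, right has 3 {U, K, P}.
    Root U: left subtree has 0 nodes { }, right has 2 {K, P}.
      Root P: left subtree has 1 node {K}, right has 0 { }.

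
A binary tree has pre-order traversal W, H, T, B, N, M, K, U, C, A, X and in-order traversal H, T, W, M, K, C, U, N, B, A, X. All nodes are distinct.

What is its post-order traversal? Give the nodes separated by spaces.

T H C U K M N X A B W

The first element of pre-order is the root; it splits in-order into left and right subtrees.
Root W: left subtree has 2 nodes {H, T}, right has 8 {M, K, C, U, N, B, A, X}.
  Root H: left subtree has 0 nodes { }, right has 1 {T}.
  Root B: left subtree has 5 nodes {M, K, C, U, N}, right has 2 {A, X}.
    Root N: left subtree has 4 nodes {M, K, C, U}, right has 0 { }.
      Root M: left subtree has 0 nodes { }, right has 3 {K, C, U}.
        Root K: left subtree has 0 nodes { }, right has 2 {C, U}.
          Root U: left subtree has 1 node {C}, right has 0 { }.
    Root A: left subtree has 0 nodes { }, right has 1 {X}.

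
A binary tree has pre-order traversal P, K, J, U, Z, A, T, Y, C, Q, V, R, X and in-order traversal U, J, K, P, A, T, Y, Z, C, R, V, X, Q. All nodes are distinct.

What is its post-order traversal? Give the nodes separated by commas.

The first element of pre-order is the root; it splits in-order into left and right subtrees.
Root P: left subtree has 3 nodes {U, J, K}, right has 9 {A, T, Y, Z, C, R, V, X, Q}.
  Root K: left subtree has 2 nodes {U, J}, right has 0 { }.
    Root J: left subtree has 1 node {U}, right has 0 { }.
  Root Z: left subtree has 3 nodes {A, T, Y}, right has 5 {C, R, V, X, Q}.
    Root A: left subtree has 0 nodes { }, right has 2 {T, Y}.
      Root T: left subtree has 0 nodes { }, right has 1 {Y}.
    Root C: left subtree has 0 nodes { }, right has 4 {R, V, X, Q}.
      Root Q: left subtree has 3 nodes {R, V, X}, right has 0 { }.
        Root V: left subtree has 1 node {R}, right has 1 {X}.

U, J, K, Y, T, A, R, X, V, Q, C, Z, P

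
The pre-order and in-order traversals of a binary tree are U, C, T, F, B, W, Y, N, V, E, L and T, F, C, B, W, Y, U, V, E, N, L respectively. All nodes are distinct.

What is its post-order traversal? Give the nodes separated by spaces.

The first element of pre-order is the root; it splits in-order into left and right subtrees.
Root U: left subtree has 6 nodes {T, F, C, B, W, Y}, right has 4 {V, E, N, L}.
  Root C: left subtree has 2 nodes {T, F}, right has 3 {B, W, Y}.
    Root T: left subtree has 0 nodes { }, right has 1 {F}.
    Root B: left subtree has 0 nodes { }, right has 2 {W, Y}.
      Root W: left subtree has 0 nodes { }, right has 1 {Y}.
  Root N: left subtree has 2 nodes {V, E}, right has 1 {L}.
    Root V: left subtree has 0 nodes { }, right has 1 {E}.

F T Y W B C E V L N U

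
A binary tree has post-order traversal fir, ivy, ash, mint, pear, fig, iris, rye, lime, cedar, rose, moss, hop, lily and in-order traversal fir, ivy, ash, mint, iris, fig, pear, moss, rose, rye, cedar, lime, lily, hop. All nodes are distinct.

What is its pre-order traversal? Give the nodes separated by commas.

The last element of post-order is the root; it splits in-order into left and right subtrees.
Root lily: left subtree has 12 nodes {fir, ivy, ash, mint, iris, fig, pear, moss, rose, rye, cedar, lime}, right has 1 {hop}.
  Root moss: left subtree has 7 nodes {fir, ivy, ash, mint, iris, fig, pear}, right has 4 {rose, rye, cedar, lime}.
    Root iris: left subtree has 4 nodes {fir, ivy, ash, mint}, right has 2 {fig, pear}.
      Root mint: left subtree has 3 nodes {fir, ivy, ash}, right has 0 { }.
        Root ash: left subtree has 2 nodes {fir, ivy}, right has 0 { }.
          Root ivy: left subtree has 1 node {fir}, right has 0 { }.
      Root fig: left subtree has 0 nodes { }, right has 1 {pear}.
    Root rose: left subtree has 0 nodes { }, right has 3 {rye, cedar, lime}.
      Root cedar: left subtree has 1 node {rye}, right has 1 {lime}.

lily, moss, iris, mint, ash, ivy, fir, fig, pear, rose, cedar, rye, lime, hop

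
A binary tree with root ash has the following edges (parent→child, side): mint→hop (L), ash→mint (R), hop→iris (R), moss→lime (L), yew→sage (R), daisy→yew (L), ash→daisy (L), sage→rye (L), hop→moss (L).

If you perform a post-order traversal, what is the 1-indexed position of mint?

Post-order visits the left subtree, then the right subtree, then the node.
At ash: go left to daisy.
  At daisy: go left to yew.
    At yew: no left child.
    At yew: go right to sage.
      At sage: go left to rye.
        rye is a leaf — visit rye.
      At sage: no right child.
      Visit sage.
    Visit yew.
  At daisy: no right child.
  Visit daisy.
At ash: go right to mint.
  At mint: go left to hop.
    At hop: go left to moss.
      At moss: go left to lime.
        lime is a leaf — visit lime.
      At moss: no right child.
      Visit moss.
    At hop: go right to iris.
      iris is a leaf — visit iris.
    Visit hop.
  At mint: no right child.
  Visit mint.
Visit ash.
Full post-order sequence: rye, sage, yew, daisy, lime, moss, iris, hop, mint, ash.

9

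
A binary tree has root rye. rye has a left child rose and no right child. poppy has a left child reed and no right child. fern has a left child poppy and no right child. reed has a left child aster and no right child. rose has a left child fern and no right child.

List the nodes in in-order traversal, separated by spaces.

aster reed poppy fern rose rye

In-order visits the left subtree, then the node, then the right subtree.
At rye: go left to rose.
  At rose: go left to fern.
    At fern: go left to poppy.
      At poppy: go left to reed.
        At reed: go left to aster.
          aster is a leaf — visit aster.
        Visit reed.
        At reed: no right child.
      Visit poppy.
      At poppy: no right child.
    Visit fern.
    At fern: no right child.
  Visit rose.
  At rose: no right child.
Visit rye.
At rye: no right child.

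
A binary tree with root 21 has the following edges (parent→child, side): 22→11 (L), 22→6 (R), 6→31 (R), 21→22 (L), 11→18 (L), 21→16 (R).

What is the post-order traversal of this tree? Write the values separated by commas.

Post-order visits the left subtree, then the right subtree, then the node.
At 21: go left to 22.
  At 22: go left to 11.
    At 11: go left to 18.
      18 is a leaf — visit 18.
    At 11: no right child.
    Visit 11.
  At 22: go right to 6.
    At 6: no left child.
    At 6: go right to 31.
      31 is a leaf — visit 31.
    Visit 6.
  Visit 22.
At 21: go right to 16.
  16 is a leaf — visit 16.
Visit 21.

18, 11, 31, 6, 22, 16, 21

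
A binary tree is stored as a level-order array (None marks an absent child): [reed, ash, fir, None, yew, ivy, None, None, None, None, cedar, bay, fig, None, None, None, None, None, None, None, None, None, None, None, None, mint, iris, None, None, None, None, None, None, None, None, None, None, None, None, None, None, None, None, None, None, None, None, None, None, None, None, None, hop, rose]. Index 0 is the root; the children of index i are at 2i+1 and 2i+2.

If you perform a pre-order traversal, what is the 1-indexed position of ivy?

Pre-order visits the node, then its left subtree, then its right subtree.
Visit reed.
At reed: go left to ash.
  Visit ash.
  At ash: no left child.
  At ash: go right to yew.
    Visit yew.
    At yew: no left child.
    At yew: go right to cedar.
      cedar is a leaf — visit cedar.
At reed: go right to fir.
  Visit fir.
  At fir: go left to ivy.
    Visit ivy.
    At ivy: go left to bay.
      bay is a leaf — visit bay.
    At ivy: go right to fig.
      Visit fig.
      At fig: go left to mint.
        Visit mint.
        At mint: no left child.
        At mint: go right to hop.
          hop is a leaf — visit hop.
      At fig: go right to iris.
        Visit iris.
        At iris: go left to rose.
          rose is a leaf — visit rose.
        At iris: no right child.
  At fir: no right child.
Full pre-order sequence: reed, ash, yew, cedar, fir, ivy, bay, fig, mint, hop, iris, rose.

6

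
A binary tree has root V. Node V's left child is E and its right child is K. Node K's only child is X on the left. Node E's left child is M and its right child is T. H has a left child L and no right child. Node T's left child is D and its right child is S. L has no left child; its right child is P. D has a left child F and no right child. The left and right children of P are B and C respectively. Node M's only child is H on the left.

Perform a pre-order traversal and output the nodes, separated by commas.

V, E, M, H, L, P, B, C, T, D, F, S, K, X

Pre-order visits the node, then its left subtree, then its right subtree.
Visit V.
At V: go left to E.
  Visit E.
  At E: go left to M.
    Visit M.
    At M: go left to H.
      Visit H.
      At H: go left to L.
        Visit L.
        At L: no left child.
        At L: go right to P.
          Visit P.
          At P: go left to B.
            B is a leaf — visit B.
          At P: go right to C.
            C is a leaf — visit C.
      At H: no right child.
    At M: no right child.
  At E: go right to T.
    Visit T.
    At T: go left to D.
      Visit D.
      At D: go left to F.
        F is a leaf — visit F.
      At D: no right child.
    At T: go right to S.
      S is a leaf — visit S.
At V: go right to K.
  Visit K.
  At K: go left to X.
    X is a leaf — visit X.
  At K: no right child.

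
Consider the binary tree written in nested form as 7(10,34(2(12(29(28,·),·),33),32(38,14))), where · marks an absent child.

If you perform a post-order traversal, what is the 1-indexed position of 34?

10

Post-order visits the left subtree, then the right subtree, then the node.
At 7: go left to 10.
  10 is a leaf — visit 10.
At 7: go right to 34.
  At 34: go left to 2.
    At 2: go left to 12.
      At 12: go left to 29.
        At 29: go left to 28.
          28 is a leaf — visit 28.
        At 29: no right child.
        Visit 29.
      At 12: no right child.
      Visit 12.
    At 2: go right to 33.
      33 is a leaf — visit 33.
    Visit 2.
  At 34: go right to 32.
    At 32: go left to 38.
      38 is a leaf — visit 38.
    At 32: go right to 14.
      14 is a leaf — visit 14.
    Visit 32.
  Visit 34.
Visit 7.
Full post-order sequence: 10, 28, 29, 12, 33, 2, 38, 14, 32, 34, 7.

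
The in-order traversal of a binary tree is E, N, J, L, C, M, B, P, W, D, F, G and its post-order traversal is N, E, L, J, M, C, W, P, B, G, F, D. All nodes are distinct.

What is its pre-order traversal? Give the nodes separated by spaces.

The last element of post-order is the root; it splits in-order into left and right subtrees.
Root D: left subtree has 9 nodes {E, N, J, L, C, M, B, P, W}, right has 2 {F, G}.
  Root B: left subtree has 6 nodes {E, N, J, L, C, M}, right has 2 {P, W}.
    Root C: left subtree has 4 nodes {E, N, J, L}, right has 1 {M}.
      Root J: left subtree has 2 nodes {E, N}, right has 1 {L}.
        Root E: left subtree has 0 nodes { }, right has 1 {N}.
    Root P: left subtree has 0 nodes { }, right has 1 {W}.
  Root F: left subtree has 0 nodes { }, right has 1 {G}.

D B C J E N L M P W F G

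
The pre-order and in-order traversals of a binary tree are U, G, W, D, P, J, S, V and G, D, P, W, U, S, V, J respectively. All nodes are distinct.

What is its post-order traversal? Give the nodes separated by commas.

The first element of pre-order is the root; it splits in-order into left and right subtrees.
Root U: left subtree has 4 nodes {G, D, P, W}, right has 3 {S, V, J}.
  Root G: left subtree has 0 nodes { }, right has 3 {D, P, W}.
    Root W: left subtree has 2 nodes {D, P}, right has 0 { }.
      Root D: left subtree has 0 nodes { }, right has 1 {P}.
  Root J: left subtree has 2 nodes {S, V}, right has 0 { }.
    Root S: left subtree has 0 nodes { }, right has 1 {V}.

P, D, W, G, V, S, J, U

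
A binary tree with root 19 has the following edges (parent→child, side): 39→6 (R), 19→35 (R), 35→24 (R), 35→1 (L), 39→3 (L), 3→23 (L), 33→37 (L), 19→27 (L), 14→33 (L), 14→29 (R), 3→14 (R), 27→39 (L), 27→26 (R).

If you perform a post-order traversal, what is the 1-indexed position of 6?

Post-order visits the left subtree, then the right subtree, then the node.
At 19: go left to 27.
  At 27: go left to 39.
    At 39: go left to 3.
      At 3: go left to 23.
        23 is a leaf — visit 23.
      At 3: go right to 14.
        At 14: go left to 33.
          At 33: go left to 37.
            37 is a leaf — visit 37.
          At 33: no right child.
          Visit 33.
        At 14: go right to 29.
          29 is a leaf — visit 29.
        Visit 14.
      Visit 3.
    At 39: go right to 6.
      6 is a leaf — visit 6.
    Visit 39.
  At 27: go right to 26.
    26 is a leaf — visit 26.
  Visit 27.
At 19: go right to 35.
  At 35: go left to 1.
    1 is a leaf — visit 1.
  At 35: go right to 24.
    24 is a leaf — visit 24.
  Visit 35.
Visit 19.
Full post-order sequence: 23, 37, 33, 29, 14, 3, 6, 39, 26, 27, 1, 24, 35, 19.

7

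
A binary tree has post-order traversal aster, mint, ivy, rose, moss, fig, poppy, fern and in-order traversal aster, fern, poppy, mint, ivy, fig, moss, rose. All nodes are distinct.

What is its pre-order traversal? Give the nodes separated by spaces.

fern aster poppy fig ivy mint moss rose

The last element of post-order is the root; it splits in-order into left and right subtrees.
Root fern: left subtree has 1 node {aster}, right has 6 {poppy, mint, ivy, fig, moss, rose}.
  Root poppy: left subtree has 0 nodes { }, right has 5 {mint, ivy, fig, moss, rose}.
    Root fig: left subtree has 2 nodes {mint, ivy}, right has 2 {moss, rose}.
      Root ivy: left subtree has 1 node {mint}, right has 0 { }.
      Root moss: left subtree has 0 nodes { }, right has 1 {rose}.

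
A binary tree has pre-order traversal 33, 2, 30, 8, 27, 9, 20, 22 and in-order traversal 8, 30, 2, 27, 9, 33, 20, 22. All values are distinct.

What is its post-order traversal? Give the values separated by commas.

The first element of pre-order is the root; it splits in-order into left and right subtrees.
Root 33: left subtree has 5 nodes {8, 30, 2, 27, 9}, right has 2 {20, 22}.
  Root 2: left subtree has 2 nodes {8, 30}, right has 2 {27, 9}.
    Root 30: left subtree has 1 node {8}, right has 0 { }.
    Root 27: left subtree has 0 nodes { }, right has 1 {9}.
  Root 20: left subtree has 0 nodes { }, right has 1 {22}.

8, 30, 9, 27, 2, 22, 20, 33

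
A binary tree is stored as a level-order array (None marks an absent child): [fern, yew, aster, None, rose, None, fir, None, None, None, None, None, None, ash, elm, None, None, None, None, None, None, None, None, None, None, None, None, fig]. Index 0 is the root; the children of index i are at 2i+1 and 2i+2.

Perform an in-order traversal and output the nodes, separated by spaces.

yew rose fern aster fig ash fir elm

In-order visits the left subtree, then the node, then the right subtree.
At fern: go left to yew.
  At yew: no left child.
  Visit yew.
  At yew: go right to rose.
    rose is a leaf — visit rose.
Visit fern.
At fern: go right to aster.
  At aster: no left child.
  Visit aster.
  At aster: go right to fir.
    At fir: go left to ash.
      At ash: go left to fig.
        fig is a leaf — visit fig.
      Visit ash.
      At ash: no right child.
    Visit fir.
    At fir: go right to elm.
      elm is a leaf — visit elm.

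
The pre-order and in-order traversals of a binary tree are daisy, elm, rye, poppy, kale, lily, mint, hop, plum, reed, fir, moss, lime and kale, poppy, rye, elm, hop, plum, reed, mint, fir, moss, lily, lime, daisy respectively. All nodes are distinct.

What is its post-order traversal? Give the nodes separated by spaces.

The first element of pre-order is the root; it splits in-order into left and right subtrees.
Root daisy: left subtree has 12 nodes {kale, poppy, rye, elm, hop, plum, reed, mint, fir, moss, lily, lime}, right has 0 { }.
  Root elm: left subtree has 3 nodes {kale, poppy, rye}, right has 8 {hop, plum, reed, mint, fir, moss, lily, lime}.
    Root rye: left subtree has 2 nodes {kale, poppy}, right has 0 { }.
      Root poppy: left subtree has 1 node {kale}, right has 0 { }.
    Root lily: left subtree has 6 nodes {hop, plum, reed, mint, fir, moss}, right has 1 {lime}.
      Root mint: left subtree has 3 nodes {hop, plum, reed}, right has 2 {fir, moss}.
        Root hop: left subtree has 0 nodes { }, right has 2 {plum, reed}.
          Root plum: left subtree has 0 nodes { }, right has 1 {reed}.
        Root fir: left subtree has 0 nodes { }, right has 1 {moss}.

kale poppy rye reed plum hop moss fir mint lime lily elm daisy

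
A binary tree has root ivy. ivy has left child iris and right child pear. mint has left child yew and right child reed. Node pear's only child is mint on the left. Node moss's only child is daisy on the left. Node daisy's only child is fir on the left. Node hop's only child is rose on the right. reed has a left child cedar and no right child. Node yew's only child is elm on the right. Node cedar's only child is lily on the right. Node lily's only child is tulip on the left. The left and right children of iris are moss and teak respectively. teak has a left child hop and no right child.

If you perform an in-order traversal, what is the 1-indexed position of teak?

In-order visits the left subtree, then the node, then the right subtree.
At ivy: go left to iris.
  At iris: go left to moss.
    At moss: go left to daisy.
      At daisy: go left to fir.
        fir is a leaf — visit fir.
      Visit daisy.
      At daisy: no right child.
    Visit moss.
    At moss: no right child.
  Visit iris.
  At iris: go right to teak.
    At teak: go left to hop.
      At hop: no left child.
      Visit hop.
      At hop: go right to rose.
        rose is a leaf — visit rose.
    Visit teak.
    At teak: no right child.
Visit ivy.
At ivy: go right to pear.
  At pear: go left to mint.
    At mint: go left to yew.
      At yew: no left child.
      Visit yew.
      At yew: go right to elm.
        elm is a leaf — visit elm.
    Visit mint.
    At mint: go right to reed.
      At reed: go left to cedar.
        At cedar: no left child.
        Visit cedar.
        At cedar: go right to lily.
          At lily: go left to tulip.
            tulip is a leaf — visit tulip.
          Visit lily.
          At lily: no right child.
      Visit reed.
      At reed: no right child.
  Visit pear.
  At pear: no right child.
Full in-order sequence: fir, daisy, moss, iris, hop, rose, teak, ivy, yew, elm, mint, cedar, tulip, lily, reed, pear.

7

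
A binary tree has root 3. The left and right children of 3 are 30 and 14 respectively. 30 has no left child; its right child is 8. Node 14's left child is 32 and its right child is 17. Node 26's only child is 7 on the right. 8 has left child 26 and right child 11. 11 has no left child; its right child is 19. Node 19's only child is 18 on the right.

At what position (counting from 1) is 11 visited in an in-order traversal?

5

In-order visits the left subtree, then the node, then the right subtree.
At 3: go left to 30.
  At 30: no left child.
  Visit 30.
  At 30: go right to 8.
    At 8: go left to 26.
      At 26: no left child.
      Visit 26.
      At 26: go right to 7.
        7 is a leaf — visit 7.
    Visit 8.
    At 8: go right to 11.
      At 11: no left child.
      Visit 11.
      At 11: go right to 19.
        At 19: no left child.
        Visit 19.
        At 19: go right to 18.
          18 is a leaf — visit 18.
Visit 3.
At 3: go right to 14.
  At 14: go left to 32.
    32 is a leaf — visit 32.
  Visit 14.
  At 14: go right to 17.
    17 is a leaf — visit 17.
Full in-order sequence: 30, 26, 7, 8, 11, 19, 18, 3, 32, 14, 17.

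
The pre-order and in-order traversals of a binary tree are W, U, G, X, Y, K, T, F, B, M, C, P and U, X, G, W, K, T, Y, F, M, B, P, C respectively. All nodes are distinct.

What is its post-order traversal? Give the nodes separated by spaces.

The first element of pre-order is the root; it splits in-order into left and right subtrees.
Root W: left subtree has 3 nodes {U, X, G}, right has 8 {K, T, Y, F, M, B, P, C}.
  Root U: left subtree has 0 nodes { }, right has 2 {X, G}.
    Root G: left subtree has 1 node {X}, right has 0 { }.
  Root Y: left subtree has 2 nodes {K, T}, right has 5 {F, M, B, P, C}.
    Root K: left subtree has 0 nodes { }, right has 1 {T}.
    Root F: left subtree has 0 nodes { }, right has 4 {M, B, P, C}.
      Root B: left subtree has 1 node {M}, right has 2 {P, C}.
        Root C: left subtree has 1 node {P}, right has 0 { }.

X G U T K M P C B F Y W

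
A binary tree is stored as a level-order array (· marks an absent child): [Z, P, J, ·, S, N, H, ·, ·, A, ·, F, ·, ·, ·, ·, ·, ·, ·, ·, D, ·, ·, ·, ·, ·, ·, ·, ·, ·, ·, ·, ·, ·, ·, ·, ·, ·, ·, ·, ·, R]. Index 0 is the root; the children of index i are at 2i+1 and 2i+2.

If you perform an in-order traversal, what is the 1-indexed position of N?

8

In-order visits the left subtree, then the node, then the right subtree.
At Z: go left to P.
  At P: no left child.
  Visit P.
  At P: go right to S.
    At S: go left to A.
      At A: no left child.
      Visit A.
      At A: go right to D.
        At D: go left to R.
          R is a leaf — visit R.
        Visit D.
        At D: no right child.
    Visit S.
    At S: no right child.
Visit Z.
At Z: go right to J.
  At J: go left to N.
    At N: go left to F.
      F is a leaf — visit F.
    Visit N.
    At N: no right child.
  Visit J.
  At J: go right to H.
    H is a leaf — visit H.
Full in-order sequence: P, A, R, D, S, Z, F, N, J, H.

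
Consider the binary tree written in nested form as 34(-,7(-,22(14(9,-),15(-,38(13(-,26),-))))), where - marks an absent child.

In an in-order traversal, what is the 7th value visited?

In-order visits the left subtree, then the node, then the right subtree.
At 34: no left child.
Visit 34.
At 34: go right to 7.
  At 7: no left child.
  Visit 7.
  At 7: go right to 22.
    At 22: go left to 14.
      At 14: go left to 9.
        9 is a leaf — visit 9.
      Visit 14.
      At 14: no right child.
    Visit 22.
    At 22: go right to 15.
      At 15: no left child.
      Visit 15.
      At 15: go right to 38.
        At 38: go left to 13.
          At 13: no left child.
          Visit 13.
          At 13: go right to 26.
            26 is a leaf — visit 26.
        Visit 38.
        At 38: no right child.
Full in-order sequence: 34, 7, 9, 14, 22, 15, 13, 26, 38.

13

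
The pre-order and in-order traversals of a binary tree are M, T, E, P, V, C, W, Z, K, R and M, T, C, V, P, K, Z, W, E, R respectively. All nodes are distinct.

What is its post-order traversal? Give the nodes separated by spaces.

C V K Z W P R E T M

The first element of pre-order is the root; it splits in-order into left and right subtrees.
Root M: left subtree has 0 nodes { }, right has 9 {T, C, V, P, K, Z, W, E, R}.
  Root T: left subtree has 0 nodes { }, right has 8 {C, V, P, K, Z, W, E, R}.
    Root E: left subtree has 6 nodes {C, V, P, K, Z, W}, right has 1 {R}.
      Root P: left subtree has 2 nodes {C, V}, right has 3 {K, Z, W}.
        Root V: left subtree has 1 node {C}, right has 0 { }.
        Root W: left subtree has 2 nodes {K, Z}, right has 0 { }.
          Root Z: left subtree has 1 node {K}, right has 0 { }.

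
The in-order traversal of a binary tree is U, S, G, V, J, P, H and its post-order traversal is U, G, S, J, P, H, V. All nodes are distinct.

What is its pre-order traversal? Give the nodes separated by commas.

V, S, U, G, H, P, J

The last element of post-order is the root; it splits in-order into left and right subtrees.
Root V: left subtree has 3 nodes {U, S, G}, right has 3 {J, P, H}.
  Root S: left subtree has 1 node {U}, right has 1 {G}.
  Root H: left subtree has 2 nodes {J, P}, right has 0 { }.
    Root P: left subtree has 1 node {J}, right has 0 { }.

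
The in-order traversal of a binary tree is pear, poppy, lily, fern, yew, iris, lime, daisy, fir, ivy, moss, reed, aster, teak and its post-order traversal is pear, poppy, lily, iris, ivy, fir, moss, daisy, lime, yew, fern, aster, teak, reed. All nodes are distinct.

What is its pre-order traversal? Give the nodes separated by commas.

The last element of post-order is the root; it splits in-order into left and right subtrees.
Root reed: left subtree has 11 nodes {pear, poppy, lily, fern, yew, iris, lime, daisy, fir, ivy, moss}, right has 2 {aster, teak}.
  Root fern: left subtree has 3 nodes {pear, poppy, lily}, right has 7 {yew, iris, lime, daisy, fir, ivy, moss}.
    Root lily: left subtree has 2 nodes {pear, poppy}, right has 0 { }.
      Root poppy: left subtree has 1 node {pear}, right has 0 { }.
    Root yew: left subtree has 0 nodes { }, right has 6 {iris, lime, daisy, fir, ivy, moss}.
      Root lime: left subtree has 1 node {iris}, right has 4 {daisy, fir, ivy, moss}.
        Root daisy: left subtree has 0 nodes { }, right has 3 {fir, ivy, moss}.
          Root moss: left subtree has 2 nodes {fir, ivy}, right has 0 { }.
            Root fir: left subtree has 0 nodes { }, right has 1 {ivy}.
  Root teak: left subtree has 1 node {aster}, right has 0 { }.

reed, fern, lily, poppy, pear, yew, lime, iris, daisy, moss, fir, ivy, teak, aster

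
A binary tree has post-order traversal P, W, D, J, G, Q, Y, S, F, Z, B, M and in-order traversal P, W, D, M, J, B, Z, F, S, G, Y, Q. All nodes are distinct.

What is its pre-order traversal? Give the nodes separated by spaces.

M D W P B J Z F S Y G Q

The last element of post-order is the root; it splits in-order into left and right subtrees.
Root M: left subtree has 3 nodes {P, W, D}, right has 8 {J, B, Z, F, S, G, Y, Q}.
  Root D: left subtree has 2 nodes {P, W}, right has 0 { }.
    Root W: left subtree has 1 node {P}, right has 0 { }.
  Root B: left subtree has 1 node {J}, right has 6 {Z, F, S, G, Y, Q}.
    Root Z: left subtree has 0 nodes { }, right has 5 {F, S, G, Y, Q}.
      Root F: left subtree has 0 nodes { }, right has 4 {S, G, Y, Q}.
        Root S: left subtree has 0 nodes { }, right has 3 {G, Y, Q}.
          Root Y: left subtree has 1 node {G}, right has 1 {Q}.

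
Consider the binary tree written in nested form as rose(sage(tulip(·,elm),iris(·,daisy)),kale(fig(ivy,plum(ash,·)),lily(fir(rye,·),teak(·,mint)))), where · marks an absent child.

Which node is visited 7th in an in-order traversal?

ivy

In-order visits the left subtree, then the node, then the right subtree.
At rose: go left to sage.
  At sage: go left to tulip.
    At tulip: no left child.
    Visit tulip.
    At tulip: go right to elm.
      elm is a leaf — visit elm.
  Visit sage.
  At sage: go right to iris.
    At iris: no left child.
    Visit iris.
    At iris: go right to daisy.
      daisy is a leaf — visit daisy.
Visit rose.
At rose: go right to kale.
  At kale: go left to fig.
    At fig: go left to ivy.
      ivy is a leaf — visit ivy.
    Visit fig.
    At fig: go right to plum.
      At plum: go left to ash.
        ash is a leaf — visit ash.
      Visit plum.
      At plum: no right child.
  Visit kale.
  At kale: go right to lily.
    At lily: go left to fir.
      At fir: go left to rye.
        rye is a leaf — visit rye.
      Visit fir.
      At fir: no right child.
    Visit lily.
    At lily: go right to teak.
      At teak: no left child.
      Visit teak.
      At teak: go right to mint.
        mint is a leaf — visit mint.
Full in-order sequence: tulip, elm, sage, iris, daisy, rose, ivy, fig, ash, plum, kale, rye, fir, lily, teak, mint.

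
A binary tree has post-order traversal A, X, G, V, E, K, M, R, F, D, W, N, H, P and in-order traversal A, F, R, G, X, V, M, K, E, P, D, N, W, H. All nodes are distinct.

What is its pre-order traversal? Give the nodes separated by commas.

The last element of post-order is the root; it splits in-order into left and right subtrees.
Root P: left subtree has 9 nodes {A, F, R, G, X, V, M, K, E}, right has 4 {D, N, W, H}.
  Root F: left subtree has 1 node {A}, right has 7 {R, G, X, V, M, K, E}.
    Root R: left subtree has 0 nodes { }, right has 6 {G, X, V, M, K, E}.
      Root M: left subtree has 3 nodes {G, X, V}, right has 2 {K, E}.
        Root V: left subtree has 2 nodes {G, X}, right has 0 { }.
          Root G: left subtree has 0 nodes { }, right has 1 {X}.
        Root K: left subtree has 0 nodes { }, right has 1 {E}.
  Root H: left subtree has 3 nodes {D, N, W}, right has 0 { }.
    Root N: left subtree has 1 node {D}, right has 1 {W}.

P, F, A, R, M, V, G, X, K, E, H, N, D, W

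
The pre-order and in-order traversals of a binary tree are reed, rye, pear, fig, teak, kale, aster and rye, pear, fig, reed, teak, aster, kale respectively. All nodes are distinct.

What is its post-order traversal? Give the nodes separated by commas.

fig, pear, rye, aster, kale, teak, reed

The first element of pre-order is the root; it splits in-order into left and right subtrees.
Root reed: left subtree has 3 nodes {rye, pear, fig}, right has 3 {teak, aster, kale}.
  Root rye: left subtree has 0 nodes { }, right has 2 {pear, fig}.
    Root pear: left subtree has 0 nodes { }, right has 1 {fig}.
  Root teak: left subtree has 0 nodes { }, right has 2 {aster, kale}.
    Root kale: left subtree has 1 node {aster}, right has 0 { }.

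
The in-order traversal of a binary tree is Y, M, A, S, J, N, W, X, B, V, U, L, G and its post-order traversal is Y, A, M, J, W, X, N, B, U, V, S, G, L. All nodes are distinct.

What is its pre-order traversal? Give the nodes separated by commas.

The last element of post-order is the root; it splits in-order into left and right subtrees.
Root L: left subtree has 11 nodes {Y, M, A, S, J, N, W, X, B, V, U}, right has 1 {G}.
  Root S: left subtree has 3 nodes {Y, M, A}, right has 7 {J, N, W, X, B, V, U}.
    Root M: left subtree has 1 node {Y}, right has 1 {A}.
    Root V: left subtree has 5 nodes {J, N, W, X, B}, right has 1 {U}.
      Root B: left subtree has 4 nodes {J, N, W, X}, right has 0 { }.
        Root N: left subtree has 1 node {J}, right has 2 {W, X}.
          Root X: left subtree has 1 node {W}, right has 0 { }.

L, S, M, Y, A, V, B, N, J, X, W, U, G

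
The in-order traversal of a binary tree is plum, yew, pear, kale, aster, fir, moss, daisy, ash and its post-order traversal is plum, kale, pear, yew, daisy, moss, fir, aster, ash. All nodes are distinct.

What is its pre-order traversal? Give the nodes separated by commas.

ash, aster, yew, plum, pear, kale, fir, moss, daisy

The last element of post-order is the root; it splits in-order into left and right subtrees.
Root ash: left subtree has 8 nodes {plum, yew, pear, kale, aster, fir, moss, daisy}, right has 0 { }.
  Root aster: left subtree has 4 nodes {plum, yew, pear, kale}, right has 3 {fir, moss, daisy}.
    Root yew: left subtree has 1 node {plum}, right has 2 {pear, kale}.
      Root pear: left subtree has 0 nodes { }, right has 1 {kale}.
    Root fir: left subtree has 0 nodes { }, right has 2 {moss, daisy}.
      Root moss: left subtree has 0 nodes { }, right has 1 {daisy}.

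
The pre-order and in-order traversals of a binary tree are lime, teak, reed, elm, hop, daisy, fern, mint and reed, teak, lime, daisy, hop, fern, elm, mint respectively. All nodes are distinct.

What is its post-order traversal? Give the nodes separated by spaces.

reed teak daisy fern hop mint elm lime

The first element of pre-order is the root; it splits in-order into left and right subtrees.
Root lime: left subtree has 2 nodes {reed, teak}, right has 5 {daisy, hop, fern, elm, mint}.
  Root teak: left subtree has 1 node {reed}, right has 0 { }.
  Root elm: left subtree has 3 nodes {daisy, hop, fern}, right has 1 {mint}.
    Root hop: left subtree has 1 node {daisy}, right has 1 {fern}.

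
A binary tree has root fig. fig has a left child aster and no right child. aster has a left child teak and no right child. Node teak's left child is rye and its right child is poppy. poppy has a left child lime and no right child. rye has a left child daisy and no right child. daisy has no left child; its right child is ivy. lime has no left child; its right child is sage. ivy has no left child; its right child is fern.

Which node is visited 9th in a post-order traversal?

aster

Post-order visits the left subtree, then the right subtree, then the node.
At fig: go left to aster.
  At aster: go left to teak.
    At teak: go left to rye.
      At rye: go left to daisy.
        At daisy: no left child.
        At daisy: go right to ivy.
          At ivy: no left child.
          At ivy: go right to fern.
            fern is a leaf — visit fern.
          Visit ivy.
        Visit daisy.
      At rye: no right child.
      Visit rye.
    At teak: go right to poppy.
      At poppy: go left to lime.
        At lime: no left child.
        At lime: go right to sage.
          sage is a leaf — visit sage.
        Visit lime.
      At poppy: no right child.
      Visit poppy.
    Visit teak.
  At aster: no right child.
  Visit aster.
At fig: no right child.
Visit fig.
Full post-order sequence: fern, ivy, daisy, rye, sage, lime, poppy, teak, aster, fig.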